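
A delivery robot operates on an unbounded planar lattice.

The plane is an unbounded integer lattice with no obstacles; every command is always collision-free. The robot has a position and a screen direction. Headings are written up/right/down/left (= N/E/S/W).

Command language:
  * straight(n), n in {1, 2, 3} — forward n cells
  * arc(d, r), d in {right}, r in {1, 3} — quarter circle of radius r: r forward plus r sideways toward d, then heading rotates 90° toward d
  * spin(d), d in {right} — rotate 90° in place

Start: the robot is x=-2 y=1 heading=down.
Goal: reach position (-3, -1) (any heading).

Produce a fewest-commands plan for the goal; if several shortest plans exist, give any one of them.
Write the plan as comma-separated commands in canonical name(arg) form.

start: x=-2 y=1 heading=down
1. straight(1) → x=-2 y=0 heading=down
2. arc(right, 1) → x=-3 y=-1 heading=left
shorter routes all fall short; 2 is best.

straight(1), arc(right, 1)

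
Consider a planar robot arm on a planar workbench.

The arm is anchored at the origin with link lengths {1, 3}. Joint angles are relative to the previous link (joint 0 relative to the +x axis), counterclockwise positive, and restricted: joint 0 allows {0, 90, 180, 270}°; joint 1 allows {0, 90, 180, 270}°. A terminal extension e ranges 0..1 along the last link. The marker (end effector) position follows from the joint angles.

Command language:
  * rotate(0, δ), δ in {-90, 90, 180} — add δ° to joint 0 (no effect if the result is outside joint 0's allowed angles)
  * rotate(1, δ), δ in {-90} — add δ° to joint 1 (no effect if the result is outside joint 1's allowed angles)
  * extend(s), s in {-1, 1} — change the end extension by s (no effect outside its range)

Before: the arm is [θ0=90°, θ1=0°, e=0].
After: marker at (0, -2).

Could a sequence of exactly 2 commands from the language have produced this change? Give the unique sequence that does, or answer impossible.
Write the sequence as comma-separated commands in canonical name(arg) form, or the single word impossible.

rotate(1, -90), rotate(1, -90)

start: [θ0=90°, θ1=0°, e=0]
1. rotate(1, -90) → [θ0=90°, θ1=270°, e=0]
2. rotate(1, -90) → [θ0=90°, θ1=180°, e=0]
no rival 2-sequence matches.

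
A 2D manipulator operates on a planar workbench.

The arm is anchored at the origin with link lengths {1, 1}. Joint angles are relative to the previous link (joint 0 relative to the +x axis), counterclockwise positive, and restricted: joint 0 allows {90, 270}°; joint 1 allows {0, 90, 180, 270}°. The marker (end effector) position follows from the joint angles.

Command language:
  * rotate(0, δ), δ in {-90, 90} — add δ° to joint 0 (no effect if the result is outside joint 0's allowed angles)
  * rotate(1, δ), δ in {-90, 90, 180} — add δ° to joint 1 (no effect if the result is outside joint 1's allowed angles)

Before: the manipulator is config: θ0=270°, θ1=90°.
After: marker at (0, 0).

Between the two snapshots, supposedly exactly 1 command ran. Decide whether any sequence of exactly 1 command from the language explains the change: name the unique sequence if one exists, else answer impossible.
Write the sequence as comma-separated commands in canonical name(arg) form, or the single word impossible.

rotate(1, 90)

start: config: θ0=270°, θ1=90°
[1] after rotate(1, 90): config: θ0=270°, θ1=180°
no other 1-command option fits: unique.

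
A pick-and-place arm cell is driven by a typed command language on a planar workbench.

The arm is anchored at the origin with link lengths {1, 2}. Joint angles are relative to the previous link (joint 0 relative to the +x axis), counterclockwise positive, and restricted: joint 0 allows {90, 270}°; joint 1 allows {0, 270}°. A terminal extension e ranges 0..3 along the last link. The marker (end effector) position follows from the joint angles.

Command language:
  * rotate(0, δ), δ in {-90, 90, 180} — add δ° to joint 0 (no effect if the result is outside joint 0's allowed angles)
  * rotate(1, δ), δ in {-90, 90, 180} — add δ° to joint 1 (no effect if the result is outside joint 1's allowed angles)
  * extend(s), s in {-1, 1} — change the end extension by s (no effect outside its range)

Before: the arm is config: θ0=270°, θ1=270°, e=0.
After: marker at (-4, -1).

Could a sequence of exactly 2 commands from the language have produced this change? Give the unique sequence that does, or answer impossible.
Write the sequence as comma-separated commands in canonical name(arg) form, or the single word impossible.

t0: config: θ0=270°, θ1=270°, e=0
[1] after extend(1): config: θ0=270°, θ1=270°, e=1
[2] after extend(1): config: θ0=270°, θ1=270°, e=2
no rival 2-sequence matches.

extend(1), extend(1)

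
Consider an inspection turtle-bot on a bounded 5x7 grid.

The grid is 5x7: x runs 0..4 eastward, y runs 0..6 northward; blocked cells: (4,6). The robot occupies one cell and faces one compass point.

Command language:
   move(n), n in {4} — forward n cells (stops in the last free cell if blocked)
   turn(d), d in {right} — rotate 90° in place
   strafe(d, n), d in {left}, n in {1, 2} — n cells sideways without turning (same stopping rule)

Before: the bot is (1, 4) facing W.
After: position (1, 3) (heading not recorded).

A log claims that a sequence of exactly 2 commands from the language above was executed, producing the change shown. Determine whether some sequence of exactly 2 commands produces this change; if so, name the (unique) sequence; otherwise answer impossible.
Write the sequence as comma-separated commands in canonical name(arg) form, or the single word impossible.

strafe(left, 1), turn(right)

key: order matters: swapping strafe(left, 1) and turn(right) lands elsewhere
begin: (1, 4) facing W
step 1 (strafe(left, 1)): (1, 3) facing W
step 2 (turn(right)): (1, 3) facing N
all 16 alternatives checked — unique.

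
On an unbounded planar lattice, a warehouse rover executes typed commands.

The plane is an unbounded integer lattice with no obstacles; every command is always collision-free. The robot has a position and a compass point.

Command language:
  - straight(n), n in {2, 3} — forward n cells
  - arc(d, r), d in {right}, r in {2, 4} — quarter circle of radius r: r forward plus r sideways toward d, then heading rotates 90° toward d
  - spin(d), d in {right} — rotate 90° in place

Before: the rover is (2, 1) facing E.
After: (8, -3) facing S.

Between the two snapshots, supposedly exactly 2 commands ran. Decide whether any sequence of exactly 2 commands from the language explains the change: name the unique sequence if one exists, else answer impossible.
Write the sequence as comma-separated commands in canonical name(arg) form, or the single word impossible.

key: position moved to (8,-3) AND the heading swung to S — translation plus rotation needed
begin: (2, 1) facing E
step 1 (straight(2)): (4, 1) facing E
step 2 (arc(right, 4)): (8, -3) facing S
no rival 2-sequence matches.

straight(2), arc(right, 4)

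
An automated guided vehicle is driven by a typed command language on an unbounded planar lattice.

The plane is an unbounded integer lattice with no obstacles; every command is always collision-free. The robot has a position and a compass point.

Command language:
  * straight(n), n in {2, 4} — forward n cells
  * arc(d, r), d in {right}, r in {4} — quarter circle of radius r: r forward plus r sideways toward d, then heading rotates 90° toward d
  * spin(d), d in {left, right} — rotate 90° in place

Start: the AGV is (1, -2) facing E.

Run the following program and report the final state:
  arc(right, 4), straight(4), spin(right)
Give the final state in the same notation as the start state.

(5, -10) facing W

start: (1, -2) facing E
step 1 (arc(right, 4)): (5, -6) facing S
step 2 (straight(4)): (5, -10) facing S
step 3 (spin(right)): (5, -10) facing W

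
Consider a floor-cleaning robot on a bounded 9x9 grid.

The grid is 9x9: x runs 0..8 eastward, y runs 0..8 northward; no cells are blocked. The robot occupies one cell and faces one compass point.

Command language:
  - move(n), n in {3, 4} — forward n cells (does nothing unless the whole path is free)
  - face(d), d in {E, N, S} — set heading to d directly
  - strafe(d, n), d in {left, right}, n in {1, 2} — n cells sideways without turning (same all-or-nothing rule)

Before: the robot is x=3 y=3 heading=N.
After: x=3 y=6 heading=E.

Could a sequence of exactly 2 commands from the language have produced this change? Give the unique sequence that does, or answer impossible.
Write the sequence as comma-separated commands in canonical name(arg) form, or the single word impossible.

key: order matters: swapping move(3) and face(E) lands elsewhere
initial: x=3 y=3 heading=N
t=1 move(3) ⇒ x=3 y=6 heading=N
t=2 face(E) ⇒ x=3 y=6 heading=E
no rival 2-sequence matches.

move(3), face(E)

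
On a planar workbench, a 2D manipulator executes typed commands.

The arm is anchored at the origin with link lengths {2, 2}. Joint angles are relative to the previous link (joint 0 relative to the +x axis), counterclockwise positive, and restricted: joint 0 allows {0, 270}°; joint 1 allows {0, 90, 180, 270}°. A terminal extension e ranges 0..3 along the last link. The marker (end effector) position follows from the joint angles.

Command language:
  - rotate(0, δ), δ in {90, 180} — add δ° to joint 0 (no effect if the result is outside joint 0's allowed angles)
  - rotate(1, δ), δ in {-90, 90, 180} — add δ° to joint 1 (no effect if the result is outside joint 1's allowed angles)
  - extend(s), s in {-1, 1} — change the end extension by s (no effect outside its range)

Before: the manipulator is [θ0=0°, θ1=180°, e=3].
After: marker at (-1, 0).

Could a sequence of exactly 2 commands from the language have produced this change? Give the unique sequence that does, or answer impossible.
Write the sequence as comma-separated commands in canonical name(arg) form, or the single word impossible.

extend(-1), extend(-1)

begin: [θ0=0°, θ1=180°, e=3]
[1] after extend(-1): [θ0=0°, θ1=180°, e=2]
[2] after extend(-1): [θ0=0°, θ1=180°, e=1]
uniquely the one of 49 2-step routes that fits.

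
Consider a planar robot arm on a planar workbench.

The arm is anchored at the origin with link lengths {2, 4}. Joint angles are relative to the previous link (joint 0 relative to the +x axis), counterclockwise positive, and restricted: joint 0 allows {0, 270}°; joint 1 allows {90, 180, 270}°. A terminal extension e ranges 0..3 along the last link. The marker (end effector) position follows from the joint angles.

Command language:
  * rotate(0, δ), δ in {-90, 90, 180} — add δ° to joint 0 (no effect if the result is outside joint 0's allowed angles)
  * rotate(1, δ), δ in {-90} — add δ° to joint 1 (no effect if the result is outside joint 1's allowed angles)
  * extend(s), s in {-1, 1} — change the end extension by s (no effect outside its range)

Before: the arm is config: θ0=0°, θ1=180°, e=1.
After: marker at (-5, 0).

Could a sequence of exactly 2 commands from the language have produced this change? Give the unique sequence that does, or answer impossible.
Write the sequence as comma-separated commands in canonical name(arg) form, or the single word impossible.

initial: config: θ0=0°, θ1=180°, e=1
step 1 (extend(1)): config: θ0=0°, θ1=180°, e=2
step 2 (extend(1)): config: θ0=0°, θ1=180°, e=3
uniquely the one of 36 2-step routes that fits.

extend(1), extend(1)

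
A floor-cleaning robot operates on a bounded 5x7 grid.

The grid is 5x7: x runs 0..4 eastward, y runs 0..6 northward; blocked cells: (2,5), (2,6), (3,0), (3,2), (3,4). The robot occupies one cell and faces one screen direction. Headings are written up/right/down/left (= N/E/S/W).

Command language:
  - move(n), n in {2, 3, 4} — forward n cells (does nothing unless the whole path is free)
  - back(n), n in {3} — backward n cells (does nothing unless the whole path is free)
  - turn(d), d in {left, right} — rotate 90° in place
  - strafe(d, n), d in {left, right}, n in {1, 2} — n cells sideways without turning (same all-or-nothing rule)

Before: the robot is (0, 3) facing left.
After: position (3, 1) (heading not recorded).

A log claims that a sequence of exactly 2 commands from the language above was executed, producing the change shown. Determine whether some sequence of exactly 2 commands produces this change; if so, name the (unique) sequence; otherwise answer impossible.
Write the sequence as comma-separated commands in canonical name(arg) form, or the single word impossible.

strafe(left, 2), back(3)

key: running back(3) before strafe(left, 2) would end elsewhere — order is forced
from: (0, 3) facing left
step 1 (strafe(left, 2)): (0, 1) facing left
step 2 (back(3)): (3, 1) facing left
all 100 alternatives checked — unique.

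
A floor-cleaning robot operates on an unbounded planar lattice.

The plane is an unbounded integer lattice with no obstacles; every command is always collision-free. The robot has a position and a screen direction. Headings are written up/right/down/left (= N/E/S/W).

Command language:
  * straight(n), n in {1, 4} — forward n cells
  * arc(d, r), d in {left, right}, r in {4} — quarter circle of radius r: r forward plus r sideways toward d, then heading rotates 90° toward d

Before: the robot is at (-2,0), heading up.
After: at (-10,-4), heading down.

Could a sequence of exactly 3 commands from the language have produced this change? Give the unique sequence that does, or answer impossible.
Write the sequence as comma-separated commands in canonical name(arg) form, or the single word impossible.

arc(left, 4), arc(left, 4), straight(4)

key: cell and facing (now S) both changed — the 3 commands mix motion and turning
initial: at (-2,0), heading up
t=1 arc(left, 4) ⇒ at (-6,4), heading left
t=2 arc(left, 4) ⇒ at (-10,0), heading down
t=3 straight(4) ⇒ at (-10,-4), heading down
no other 3-command option fits: unique.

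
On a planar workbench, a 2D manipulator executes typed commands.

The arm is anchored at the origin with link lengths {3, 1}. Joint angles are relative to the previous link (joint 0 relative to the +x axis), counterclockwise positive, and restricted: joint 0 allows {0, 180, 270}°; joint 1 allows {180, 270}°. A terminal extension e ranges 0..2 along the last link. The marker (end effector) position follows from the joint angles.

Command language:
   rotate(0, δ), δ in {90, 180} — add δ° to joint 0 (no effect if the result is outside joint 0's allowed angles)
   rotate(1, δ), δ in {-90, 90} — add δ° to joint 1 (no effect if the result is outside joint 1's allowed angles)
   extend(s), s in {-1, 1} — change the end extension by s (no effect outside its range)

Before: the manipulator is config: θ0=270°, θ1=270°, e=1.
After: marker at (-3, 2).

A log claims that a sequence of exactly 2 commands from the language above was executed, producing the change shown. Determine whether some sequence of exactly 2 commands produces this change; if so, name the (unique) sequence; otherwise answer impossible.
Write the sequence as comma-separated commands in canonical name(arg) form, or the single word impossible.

key: order matters: swapping rotate(0, 90) and rotate(0, 180) lands elsewhere
begin: config: θ0=270°, θ1=270°, e=1
t=1 rotate(0, 90) ⇒ config: θ0=0°, θ1=270°, e=1
t=2 rotate(0, 180) ⇒ config: θ0=180°, θ1=270°, e=1
all 36 alternatives checked — unique.

rotate(0, 90), rotate(0, 180)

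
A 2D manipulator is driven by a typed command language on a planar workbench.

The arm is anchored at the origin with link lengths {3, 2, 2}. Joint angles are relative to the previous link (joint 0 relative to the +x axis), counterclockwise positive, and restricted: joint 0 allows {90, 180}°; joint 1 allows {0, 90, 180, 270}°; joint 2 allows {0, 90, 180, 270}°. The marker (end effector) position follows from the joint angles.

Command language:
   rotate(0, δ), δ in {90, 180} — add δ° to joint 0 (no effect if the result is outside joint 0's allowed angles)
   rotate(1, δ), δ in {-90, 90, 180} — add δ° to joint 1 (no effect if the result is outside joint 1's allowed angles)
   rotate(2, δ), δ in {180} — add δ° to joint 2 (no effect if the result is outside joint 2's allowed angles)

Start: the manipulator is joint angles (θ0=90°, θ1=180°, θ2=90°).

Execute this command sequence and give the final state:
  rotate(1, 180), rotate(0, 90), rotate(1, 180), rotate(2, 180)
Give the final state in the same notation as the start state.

joint angles (θ0=180°, θ1=180°, θ2=270°)

from: joint angles (θ0=90°, θ1=180°, θ2=90°)
step 1 (rotate(1, 180)): joint angles (θ0=90°, θ1=0°, θ2=90°)
step 2 (rotate(0, 90)): joint angles (θ0=180°, θ1=0°, θ2=90°)
step 3 (rotate(1, 180)): joint angles (θ0=180°, θ1=180°, θ2=90°)
step 4 (rotate(2, 180)): joint angles (θ0=180°, θ1=180°, θ2=270°)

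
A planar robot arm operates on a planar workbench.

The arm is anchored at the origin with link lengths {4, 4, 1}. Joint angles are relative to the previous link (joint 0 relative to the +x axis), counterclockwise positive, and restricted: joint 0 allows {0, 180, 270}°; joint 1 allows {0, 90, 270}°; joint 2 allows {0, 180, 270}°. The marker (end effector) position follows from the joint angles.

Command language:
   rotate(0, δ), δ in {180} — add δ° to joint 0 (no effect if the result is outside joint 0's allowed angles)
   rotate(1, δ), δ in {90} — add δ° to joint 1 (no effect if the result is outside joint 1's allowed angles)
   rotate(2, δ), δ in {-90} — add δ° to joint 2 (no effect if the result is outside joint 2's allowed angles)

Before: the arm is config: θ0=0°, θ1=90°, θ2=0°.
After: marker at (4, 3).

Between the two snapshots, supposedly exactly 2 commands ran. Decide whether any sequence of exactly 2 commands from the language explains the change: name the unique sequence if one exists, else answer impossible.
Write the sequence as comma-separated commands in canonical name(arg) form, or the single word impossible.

rotate(2, -90), rotate(2, -90)

initial: config: θ0=0°, θ1=90°, θ2=0°
step 1 (rotate(2, -90)): config: θ0=0°, θ1=90°, θ2=270°
step 2 (rotate(2, -90)): config: θ0=0°, θ1=90°, θ2=180°
uniquely the one of 9 2-step routes that fits.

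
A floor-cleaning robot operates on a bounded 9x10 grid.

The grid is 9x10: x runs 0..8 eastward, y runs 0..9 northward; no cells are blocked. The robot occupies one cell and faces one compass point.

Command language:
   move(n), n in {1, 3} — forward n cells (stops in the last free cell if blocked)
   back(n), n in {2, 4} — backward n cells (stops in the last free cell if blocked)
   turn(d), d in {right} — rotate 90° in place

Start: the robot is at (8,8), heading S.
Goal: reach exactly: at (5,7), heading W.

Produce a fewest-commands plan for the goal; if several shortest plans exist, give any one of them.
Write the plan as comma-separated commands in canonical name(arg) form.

move(1), turn(right), move(3)

start: at (8,8), heading S
step 1 (move(1)): at (8,7), heading S
step 2 (turn(right)): at (8,7), heading W
step 3 (move(3)): at (5,7), heading W
no 2-step plan works, so 3 is optimal.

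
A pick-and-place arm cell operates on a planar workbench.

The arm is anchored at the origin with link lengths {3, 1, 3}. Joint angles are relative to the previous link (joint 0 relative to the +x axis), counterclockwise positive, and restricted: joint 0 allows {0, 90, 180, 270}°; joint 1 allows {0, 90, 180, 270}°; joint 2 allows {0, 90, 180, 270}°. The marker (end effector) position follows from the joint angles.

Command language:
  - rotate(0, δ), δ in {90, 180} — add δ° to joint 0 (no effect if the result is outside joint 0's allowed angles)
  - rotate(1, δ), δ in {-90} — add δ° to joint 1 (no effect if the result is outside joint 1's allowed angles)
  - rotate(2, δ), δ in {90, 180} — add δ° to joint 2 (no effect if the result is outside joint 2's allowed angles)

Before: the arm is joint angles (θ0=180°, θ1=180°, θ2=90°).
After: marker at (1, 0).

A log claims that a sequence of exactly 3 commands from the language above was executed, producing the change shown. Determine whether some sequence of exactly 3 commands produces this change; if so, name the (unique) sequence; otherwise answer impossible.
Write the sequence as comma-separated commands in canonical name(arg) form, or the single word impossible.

rotate(2, 90), rotate(2, 90), rotate(2, 90)

begin: joint angles (θ0=180°, θ1=180°, θ2=90°)
[1] after rotate(2, 90): joint angles (θ0=180°, θ1=180°, θ2=180°)
[2] after rotate(2, 90): joint angles (θ0=180°, θ1=180°, θ2=270°)
[3] after rotate(2, 90): joint angles (θ0=180°, θ1=180°, θ2=0°)
uniquely the one of 125 3-step routes that fits.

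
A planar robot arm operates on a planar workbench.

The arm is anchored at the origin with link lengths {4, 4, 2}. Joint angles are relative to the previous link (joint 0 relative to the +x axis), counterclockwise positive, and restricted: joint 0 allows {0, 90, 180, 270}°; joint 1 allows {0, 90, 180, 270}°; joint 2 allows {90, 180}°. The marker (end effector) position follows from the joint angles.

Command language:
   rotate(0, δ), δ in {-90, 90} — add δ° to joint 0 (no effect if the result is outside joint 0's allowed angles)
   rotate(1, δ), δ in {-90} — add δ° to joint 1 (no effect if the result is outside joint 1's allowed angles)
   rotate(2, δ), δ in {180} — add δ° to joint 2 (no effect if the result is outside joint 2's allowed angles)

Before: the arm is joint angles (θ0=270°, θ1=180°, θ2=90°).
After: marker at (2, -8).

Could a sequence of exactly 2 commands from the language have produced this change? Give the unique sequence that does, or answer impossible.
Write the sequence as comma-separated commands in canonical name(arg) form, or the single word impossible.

rotate(1, -90), rotate(1, -90)

initial: joint angles (θ0=270°, θ1=180°, θ2=90°)
t=1 rotate(1, -90) ⇒ joint angles (θ0=270°, θ1=90°, θ2=90°)
t=2 rotate(1, -90) ⇒ joint angles (θ0=270°, θ1=0°, θ2=90°)
no other 2-command option fits: unique.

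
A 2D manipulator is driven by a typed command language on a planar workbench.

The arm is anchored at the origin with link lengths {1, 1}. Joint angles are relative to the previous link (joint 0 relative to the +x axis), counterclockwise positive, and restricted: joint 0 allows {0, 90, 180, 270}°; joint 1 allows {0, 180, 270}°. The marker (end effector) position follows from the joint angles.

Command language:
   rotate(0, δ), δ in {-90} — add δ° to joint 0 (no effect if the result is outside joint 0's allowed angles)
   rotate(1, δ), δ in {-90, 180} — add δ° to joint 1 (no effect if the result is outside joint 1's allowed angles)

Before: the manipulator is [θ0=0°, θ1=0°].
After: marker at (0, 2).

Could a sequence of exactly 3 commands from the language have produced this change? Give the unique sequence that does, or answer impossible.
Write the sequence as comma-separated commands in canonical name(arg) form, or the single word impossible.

from: [θ0=0°, θ1=0°]
t=1 rotate(0, -90) ⇒ [θ0=270°, θ1=0°]
t=2 rotate(0, -90) ⇒ [θ0=180°, θ1=0°]
t=3 rotate(0, -90) ⇒ [θ0=90°, θ1=0°]
no other 3-command option fits: unique.

rotate(0, -90), rotate(0, -90), rotate(0, -90)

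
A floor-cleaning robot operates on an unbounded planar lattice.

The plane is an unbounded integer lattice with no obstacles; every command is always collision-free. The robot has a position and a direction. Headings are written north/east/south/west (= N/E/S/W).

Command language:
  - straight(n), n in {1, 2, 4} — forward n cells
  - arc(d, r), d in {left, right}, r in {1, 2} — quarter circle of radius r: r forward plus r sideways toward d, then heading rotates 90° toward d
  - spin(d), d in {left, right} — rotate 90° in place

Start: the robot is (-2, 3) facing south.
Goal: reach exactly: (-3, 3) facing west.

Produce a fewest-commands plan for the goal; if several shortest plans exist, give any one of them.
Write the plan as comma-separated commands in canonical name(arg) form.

from: (-2, 3) facing south
step 1 (spin(right)): (-2, 3) facing west
step 2 (straight(1)): (-3, 3) facing west
nothing shorter than 2 reaches the goal.

spin(right), straight(1)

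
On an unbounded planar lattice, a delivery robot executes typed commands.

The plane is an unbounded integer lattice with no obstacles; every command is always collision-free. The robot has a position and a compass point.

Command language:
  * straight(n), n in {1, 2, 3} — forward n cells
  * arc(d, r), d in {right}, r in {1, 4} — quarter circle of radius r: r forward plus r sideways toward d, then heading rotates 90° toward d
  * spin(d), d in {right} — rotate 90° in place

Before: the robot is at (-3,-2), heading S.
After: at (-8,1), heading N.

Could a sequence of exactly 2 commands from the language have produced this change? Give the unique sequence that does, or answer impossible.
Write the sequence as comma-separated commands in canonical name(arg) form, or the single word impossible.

key: running arc(right, 4) before arc(right, 1) would end elsewhere — order is forced
t0: at (-3,-2), heading S
[1] after arc(right, 1): at (-4,-3), heading W
[2] after arc(right, 4): at (-8,1), heading N
uniquely the one of 36 2-step routes that fits.

arc(right, 1), arc(right, 4)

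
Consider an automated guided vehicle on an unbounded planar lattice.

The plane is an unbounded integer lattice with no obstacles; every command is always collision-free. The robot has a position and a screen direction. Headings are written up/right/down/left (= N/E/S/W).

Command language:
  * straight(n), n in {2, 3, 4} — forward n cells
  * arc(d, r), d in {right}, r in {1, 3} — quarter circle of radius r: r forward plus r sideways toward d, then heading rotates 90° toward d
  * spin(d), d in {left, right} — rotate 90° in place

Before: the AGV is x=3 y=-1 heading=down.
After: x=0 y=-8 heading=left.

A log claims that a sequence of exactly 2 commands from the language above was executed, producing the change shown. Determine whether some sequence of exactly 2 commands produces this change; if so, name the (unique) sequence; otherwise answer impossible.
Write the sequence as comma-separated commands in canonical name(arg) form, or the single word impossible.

straight(4), arc(right, 3)

key: position moved to (0,-8) AND the heading swung to W — translation plus rotation needed
initial: x=3 y=-1 heading=down
1. straight(4) → x=3 y=-5 heading=down
2. arc(right, 3) → x=0 y=-8 heading=left
all 49 alternatives checked — unique.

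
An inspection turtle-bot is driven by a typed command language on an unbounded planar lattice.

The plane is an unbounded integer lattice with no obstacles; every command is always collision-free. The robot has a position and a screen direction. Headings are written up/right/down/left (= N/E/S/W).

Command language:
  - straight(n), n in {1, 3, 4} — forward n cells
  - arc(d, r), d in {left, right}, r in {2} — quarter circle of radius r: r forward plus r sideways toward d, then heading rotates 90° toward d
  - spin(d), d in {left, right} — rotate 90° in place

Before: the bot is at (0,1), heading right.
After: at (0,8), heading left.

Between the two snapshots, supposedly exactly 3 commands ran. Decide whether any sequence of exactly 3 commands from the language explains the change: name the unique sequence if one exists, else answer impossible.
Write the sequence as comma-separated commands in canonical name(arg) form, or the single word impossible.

arc(left, 2), straight(3), arc(left, 2)

key: cell and facing (now W) both changed — the 3 commands mix motion and turning
begin: at (0,1), heading right
1. arc(left, 2) → at (2,3), heading up
2. straight(3) → at (2,6), heading up
3. arc(left, 2) → at (0,8), heading left
no rival 3-sequence matches.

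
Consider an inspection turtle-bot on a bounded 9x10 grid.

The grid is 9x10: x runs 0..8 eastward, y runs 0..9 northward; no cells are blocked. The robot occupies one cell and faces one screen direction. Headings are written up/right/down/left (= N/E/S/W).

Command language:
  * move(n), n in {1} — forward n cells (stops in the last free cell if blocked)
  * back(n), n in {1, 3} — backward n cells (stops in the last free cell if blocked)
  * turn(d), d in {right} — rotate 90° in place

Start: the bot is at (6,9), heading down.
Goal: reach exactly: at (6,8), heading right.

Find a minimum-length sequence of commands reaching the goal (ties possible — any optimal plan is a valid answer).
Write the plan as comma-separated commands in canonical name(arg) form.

move(1), turn(right), turn(right), turn(right)

t0: at (6,9), heading down
[1] after move(1): at (6,8), heading down
[2] after turn(right): at (6,8), heading left
[3] after turn(right): at (6,8), heading up
[4] after turn(right): at (6,8), heading right
shorter routes all fall short; 4 is best.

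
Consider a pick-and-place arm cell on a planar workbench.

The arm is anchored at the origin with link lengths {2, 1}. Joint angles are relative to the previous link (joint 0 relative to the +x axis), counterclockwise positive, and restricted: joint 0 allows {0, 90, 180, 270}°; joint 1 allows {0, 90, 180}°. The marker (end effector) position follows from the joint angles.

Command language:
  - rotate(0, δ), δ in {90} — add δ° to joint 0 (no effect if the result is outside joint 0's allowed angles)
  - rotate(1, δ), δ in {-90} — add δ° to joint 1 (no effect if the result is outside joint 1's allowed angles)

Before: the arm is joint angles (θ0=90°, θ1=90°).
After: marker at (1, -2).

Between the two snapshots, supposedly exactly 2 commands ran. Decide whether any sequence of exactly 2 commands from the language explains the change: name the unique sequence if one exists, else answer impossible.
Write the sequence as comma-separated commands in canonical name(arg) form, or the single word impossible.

start: joint angles (θ0=90°, θ1=90°)
t=1 rotate(0, 90) ⇒ joint angles (θ0=180°, θ1=90°)
t=2 rotate(0, 90) ⇒ joint angles (θ0=270°, θ1=90°)
uniquely the one of 4 2-step routes that fits.

rotate(0, 90), rotate(0, 90)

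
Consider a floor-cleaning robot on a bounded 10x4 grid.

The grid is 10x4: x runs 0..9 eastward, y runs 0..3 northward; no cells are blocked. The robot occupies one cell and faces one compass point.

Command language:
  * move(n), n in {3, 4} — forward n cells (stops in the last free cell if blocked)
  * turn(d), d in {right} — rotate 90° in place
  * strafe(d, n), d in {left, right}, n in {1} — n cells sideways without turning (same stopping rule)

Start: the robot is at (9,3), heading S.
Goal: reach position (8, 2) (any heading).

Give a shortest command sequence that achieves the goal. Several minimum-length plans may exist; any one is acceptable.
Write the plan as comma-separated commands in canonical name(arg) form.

start: at (9,3), heading S
1. strafe(right, 1) → at (8,3), heading S
2. turn(right) → at (8,3), heading W
3. strafe(left, 1) → at (8,2), heading W
shorter routes all fall short; 3 is best.

strafe(right, 1), turn(right), strafe(left, 1)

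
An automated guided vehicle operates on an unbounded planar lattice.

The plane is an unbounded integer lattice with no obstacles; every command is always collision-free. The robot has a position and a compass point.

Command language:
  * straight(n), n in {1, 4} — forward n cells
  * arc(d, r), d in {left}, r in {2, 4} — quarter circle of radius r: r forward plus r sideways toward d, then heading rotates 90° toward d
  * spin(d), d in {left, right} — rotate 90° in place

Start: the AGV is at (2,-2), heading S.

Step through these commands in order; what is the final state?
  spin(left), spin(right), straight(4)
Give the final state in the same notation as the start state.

from: at (2,-2), heading S
1. spin(left) → at (2,-2), heading E
2. spin(right) → at (2,-2), heading S
3. straight(4) → at (2,-6), heading S

at (2,-6), heading S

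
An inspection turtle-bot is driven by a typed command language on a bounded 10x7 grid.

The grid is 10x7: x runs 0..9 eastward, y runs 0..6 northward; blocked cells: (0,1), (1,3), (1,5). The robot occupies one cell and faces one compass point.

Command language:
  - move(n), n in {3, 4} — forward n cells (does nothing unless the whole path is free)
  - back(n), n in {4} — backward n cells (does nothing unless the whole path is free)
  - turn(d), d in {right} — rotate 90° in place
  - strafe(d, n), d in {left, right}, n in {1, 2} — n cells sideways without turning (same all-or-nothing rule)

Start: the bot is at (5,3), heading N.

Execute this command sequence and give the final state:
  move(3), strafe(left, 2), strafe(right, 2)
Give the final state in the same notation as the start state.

at (5,6), heading N

start: at (5,3), heading N
[1] after move(3): at (5,6), heading N
[2] after strafe(left, 2): at (3,6), heading N
[3] after strafe(right, 2): at (5,6), heading N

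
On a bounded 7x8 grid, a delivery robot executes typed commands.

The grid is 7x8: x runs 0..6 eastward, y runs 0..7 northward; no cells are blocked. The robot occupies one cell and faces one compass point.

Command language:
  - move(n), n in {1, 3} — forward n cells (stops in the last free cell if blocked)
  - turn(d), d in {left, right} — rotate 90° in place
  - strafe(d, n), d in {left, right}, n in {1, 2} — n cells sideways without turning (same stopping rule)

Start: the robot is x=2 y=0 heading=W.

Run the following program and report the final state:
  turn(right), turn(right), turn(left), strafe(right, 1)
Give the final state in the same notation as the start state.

initial: x=2 y=0 heading=W
[1] after turn(right): x=2 y=0 heading=N
[2] after turn(right): x=2 y=0 heading=E
[3] after turn(left): x=2 y=0 heading=N
[4] after strafe(right, 1): x=3 y=0 heading=N

x=3 y=0 heading=N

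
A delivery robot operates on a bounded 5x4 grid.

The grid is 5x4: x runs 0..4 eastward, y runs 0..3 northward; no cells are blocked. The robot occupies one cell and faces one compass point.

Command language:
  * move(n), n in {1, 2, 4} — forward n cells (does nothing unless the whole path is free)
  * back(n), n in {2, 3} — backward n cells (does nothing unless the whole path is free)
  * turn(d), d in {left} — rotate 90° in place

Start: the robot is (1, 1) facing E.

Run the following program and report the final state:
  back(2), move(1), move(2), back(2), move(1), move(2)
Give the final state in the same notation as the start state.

(3, 1) facing E

start: (1, 1) facing E
1. back(2) → (1, 1) facing E
2. move(1) → (2, 1) facing E
3. move(2) → (4, 1) facing E
4. back(2) → (2, 1) facing E
5. move(1) → (3, 1) facing E
6. move(2) → (3, 1) facing E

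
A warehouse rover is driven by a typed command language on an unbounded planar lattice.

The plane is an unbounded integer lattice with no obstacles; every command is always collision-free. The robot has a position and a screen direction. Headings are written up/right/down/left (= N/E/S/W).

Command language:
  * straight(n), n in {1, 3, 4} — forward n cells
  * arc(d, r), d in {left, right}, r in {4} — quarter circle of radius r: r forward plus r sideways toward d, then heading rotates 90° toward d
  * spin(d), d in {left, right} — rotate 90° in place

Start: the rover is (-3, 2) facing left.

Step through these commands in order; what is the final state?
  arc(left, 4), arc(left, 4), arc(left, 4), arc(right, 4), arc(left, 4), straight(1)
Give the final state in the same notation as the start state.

(9, 7) facing up

begin: (-3, 2) facing left
step 1 (arc(left, 4)): (-7, -2) facing down
step 2 (arc(left, 4)): (-3, -6) facing right
step 3 (arc(left, 4)): (1, -2) facing up
step 4 (arc(right, 4)): (5, 2) facing right
step 5 (arc(left, 4)): (9, 6) facing up
step 6 (straight(1)): (9, 7) facing up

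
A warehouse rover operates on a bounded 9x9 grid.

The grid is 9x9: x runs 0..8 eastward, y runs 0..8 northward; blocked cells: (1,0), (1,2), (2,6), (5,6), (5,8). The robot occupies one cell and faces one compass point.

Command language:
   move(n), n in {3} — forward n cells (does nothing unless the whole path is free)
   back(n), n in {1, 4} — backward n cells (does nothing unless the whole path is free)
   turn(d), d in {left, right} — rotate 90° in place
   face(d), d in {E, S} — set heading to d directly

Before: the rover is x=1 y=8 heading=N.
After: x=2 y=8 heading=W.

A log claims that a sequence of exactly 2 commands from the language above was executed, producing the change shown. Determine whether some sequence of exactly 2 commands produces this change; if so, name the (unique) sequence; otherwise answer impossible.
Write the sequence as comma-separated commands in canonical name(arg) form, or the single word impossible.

turn(left), back(1)

key: position moved to (2,8) AND the heading swung to W — translation plus rotation needed
begin: x=1 y=8 heading=N
1. turn(left) → x=1 y=8 heading=W
2. back(1) → x=2 y=8 heading=W
uniquely the one of 49 2-step routes that fits.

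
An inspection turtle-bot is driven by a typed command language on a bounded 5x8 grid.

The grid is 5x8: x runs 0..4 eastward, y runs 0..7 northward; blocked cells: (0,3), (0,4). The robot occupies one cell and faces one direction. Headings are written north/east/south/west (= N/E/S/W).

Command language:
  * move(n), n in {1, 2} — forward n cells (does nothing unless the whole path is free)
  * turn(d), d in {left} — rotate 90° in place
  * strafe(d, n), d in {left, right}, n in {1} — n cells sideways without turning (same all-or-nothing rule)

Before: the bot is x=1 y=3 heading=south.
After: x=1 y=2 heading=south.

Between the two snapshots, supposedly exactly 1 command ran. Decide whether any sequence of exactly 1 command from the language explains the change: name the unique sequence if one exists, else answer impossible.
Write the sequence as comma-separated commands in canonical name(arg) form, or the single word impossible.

move(1)

key: heading stays S — the single command does not turn
start: x=1 y=3 heading=south
[1] after move(1): x=1 y=2 heading=south
uniquely the one of 5 1-step routes that fits.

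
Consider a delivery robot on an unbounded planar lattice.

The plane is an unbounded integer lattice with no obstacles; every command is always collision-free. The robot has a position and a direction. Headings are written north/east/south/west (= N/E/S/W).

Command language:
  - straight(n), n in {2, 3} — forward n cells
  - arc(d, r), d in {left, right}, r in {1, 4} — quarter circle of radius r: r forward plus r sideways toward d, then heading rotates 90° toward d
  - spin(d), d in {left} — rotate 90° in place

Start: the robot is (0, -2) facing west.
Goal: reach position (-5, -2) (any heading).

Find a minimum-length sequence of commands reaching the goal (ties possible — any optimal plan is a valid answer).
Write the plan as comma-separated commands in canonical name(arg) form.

straight(2), straight(3)

t0: (0, -2) facing west
step 1 (straight(2)): (-2, -2) facing west
step 2 (straight(3)): (-5, -2) facing west
nothing shorter than 2 reaches the goal.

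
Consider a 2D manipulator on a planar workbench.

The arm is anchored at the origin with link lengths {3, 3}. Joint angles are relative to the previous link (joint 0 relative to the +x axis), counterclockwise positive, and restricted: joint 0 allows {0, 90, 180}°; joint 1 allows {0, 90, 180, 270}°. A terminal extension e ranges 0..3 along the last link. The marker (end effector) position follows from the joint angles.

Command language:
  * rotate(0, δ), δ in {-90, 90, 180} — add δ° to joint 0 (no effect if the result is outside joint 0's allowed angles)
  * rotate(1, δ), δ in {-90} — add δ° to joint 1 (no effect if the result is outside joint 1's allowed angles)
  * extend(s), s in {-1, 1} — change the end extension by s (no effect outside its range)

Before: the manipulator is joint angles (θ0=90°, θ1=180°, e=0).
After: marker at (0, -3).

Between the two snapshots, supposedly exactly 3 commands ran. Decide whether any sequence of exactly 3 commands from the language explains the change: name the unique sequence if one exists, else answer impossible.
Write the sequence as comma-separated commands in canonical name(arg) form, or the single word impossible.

extend(1), extend(1), extend(1)

t0: joint angles (θ0=90°, θ1=180°, e=0)
step 1 (extend(1)): joint angles (θ0=90°, θ1=180°, e=1)
step 2 (extend(1)): joint angles (θ0=90°, θ1=180°, e=2)
step 3 (extend(1)): joint angles (θ0=90°, θ1=180°, e=3)
uniquely the one of 216 3-step routes that fits.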